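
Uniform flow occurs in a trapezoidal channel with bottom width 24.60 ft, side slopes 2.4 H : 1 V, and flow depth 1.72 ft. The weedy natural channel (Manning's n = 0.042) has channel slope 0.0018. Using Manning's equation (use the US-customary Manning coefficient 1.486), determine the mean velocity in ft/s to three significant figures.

A = (b + z·y)·y = (24.60 + 2.4×1.72)×1.72 = 49.41 ft²
P = b + 2y√(1+z²) = 24.60 + 2×1.72×√(1+2.4²) = 33.54 ft
R = A/P = 49.41/33.54 = 1.473 ft
Q = (1.486/n)·A·R^(2/3)·S^(1/2) = (1.486/0.042) × 49.41 × 1.473^(2/3) × 0.0018^(1/2) = 96.03 ft³/s
V = Q/A = 96.03/49.41 = 1.943 ft/s

1.94 ft/s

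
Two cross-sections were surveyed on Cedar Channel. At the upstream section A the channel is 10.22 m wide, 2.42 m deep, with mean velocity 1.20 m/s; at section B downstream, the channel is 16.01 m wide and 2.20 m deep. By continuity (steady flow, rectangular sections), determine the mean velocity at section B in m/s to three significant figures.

0.843 m/s

Q = A₁V₁ = (10.22×2.42) × 1.20 = 29.68 m³/s
A₂ = 16.01 × 2.20 = 35.22 m²
V₂ = Q/A₂ = 29.68/35.22 = 0.8426 m/s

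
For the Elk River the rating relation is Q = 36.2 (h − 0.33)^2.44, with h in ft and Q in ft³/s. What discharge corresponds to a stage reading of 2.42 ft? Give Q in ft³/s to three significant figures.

Q = 36.2 × (2.42 − 0.33)^2.44 = 36.2 × 2.09^2.44 = 218.7 ft³/s

219 ft³/s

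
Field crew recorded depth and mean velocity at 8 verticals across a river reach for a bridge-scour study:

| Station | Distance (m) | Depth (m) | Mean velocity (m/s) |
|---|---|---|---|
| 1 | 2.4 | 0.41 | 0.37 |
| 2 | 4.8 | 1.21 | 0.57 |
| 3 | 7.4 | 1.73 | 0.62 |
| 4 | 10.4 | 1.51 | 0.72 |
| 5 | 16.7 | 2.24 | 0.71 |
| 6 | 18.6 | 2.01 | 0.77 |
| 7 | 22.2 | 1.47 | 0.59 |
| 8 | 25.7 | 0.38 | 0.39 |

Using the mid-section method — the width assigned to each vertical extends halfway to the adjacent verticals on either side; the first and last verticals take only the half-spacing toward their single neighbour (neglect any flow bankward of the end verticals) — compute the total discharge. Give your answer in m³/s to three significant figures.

w_1 = (4.8 − 2.4)/2 = 1.2 m; q_1 = 0.37 × 0.41 × 1.2 = 0.1820 m³/s
w_2 = (7.4 − 2.4)/2 = 2.5 m; q_2 = 0.57 × 1.21 × 2.5 = 1.724 m³/s
w_3 = (10.4 − 4.8)/2 = 2.8 m; q_3 = 0.62 × 1.73 × 2.8 = 3.003 m³/s
w_4 = (16.7 − 7.4)/2 = 4.65 m; q_4 = 0.72 × 1.51 × 4.65 = 5.055 m³/s
w_5 = (18.6 − 10.4)/2 = 4.1 m; q_5 = 0.71 × 2.24 × 4.1 = 6.521 m³/s
w_6 = (22.2 − 16.7)/2 = 2.75 m; q_6 = 0.77 × 2.01 × 2.75 = 4.256 m³/s
w_7 = (25.7 − 18.6)/2 = 3.55 m; q_7 = 0.59 × 1.47 × 3.55 = 3.079 m³/s
w_8 = (25.7 − 22.2)/2 = 1.75 m; q_8 = 0.39 × 0.38 × 1.75 = 0.2594 m³/s
Q = Σ qᵢ = 24.08 m³/s

24.1 m³/s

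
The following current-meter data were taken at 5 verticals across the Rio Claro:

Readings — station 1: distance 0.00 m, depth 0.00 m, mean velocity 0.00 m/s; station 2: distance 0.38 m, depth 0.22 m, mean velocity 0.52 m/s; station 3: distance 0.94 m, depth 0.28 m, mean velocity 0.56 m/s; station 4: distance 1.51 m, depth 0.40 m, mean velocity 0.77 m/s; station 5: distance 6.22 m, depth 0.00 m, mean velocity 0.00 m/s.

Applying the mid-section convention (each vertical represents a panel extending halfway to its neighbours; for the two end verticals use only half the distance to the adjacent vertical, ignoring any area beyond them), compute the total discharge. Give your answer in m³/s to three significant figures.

w_2 = (0.94 − 0.00)/2 = 0.47 m; q_2 = 0.52 × 0.22 × 0.47 = 0.05377 m³/s
w_3 = (1.51 − 0.38)/2 = 0.565 m; q_3 = 0.56 × 0.28 × 0.565 = 0.08859 m³/s
w_4 = (6.22 − 0.94)/2 = 2.64 m; q_4 = 0.77 × 0.40 × 2.64 = 0.8131 m³/s
Stations 1, 5 contribute zero (depth or velocity is 0).
Q = Σ qᵢ = 0.9555 m³/s

0.955 m³/s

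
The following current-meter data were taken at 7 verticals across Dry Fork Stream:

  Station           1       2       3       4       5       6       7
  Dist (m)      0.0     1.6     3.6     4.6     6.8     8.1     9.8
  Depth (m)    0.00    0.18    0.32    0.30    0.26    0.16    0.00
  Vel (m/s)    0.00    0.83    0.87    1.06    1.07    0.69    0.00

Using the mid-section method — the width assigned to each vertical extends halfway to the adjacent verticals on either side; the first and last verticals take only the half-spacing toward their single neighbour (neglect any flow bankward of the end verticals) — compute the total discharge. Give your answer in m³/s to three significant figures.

1.85 m³/s

w_2 = (3.6 − 0.0)/2 = 1.8 m; q_2 = 0.83 × 0.18 × 1.8 = 0.2689 m³/s
w_3 = (4.6 − 1.6)/2 = 1.5 m; q_3 = 0.87 × 0.32 × 1.5 = 0.4176 m³/s
w_4 = (6.8 − 3.6)/2 = 1.6 m; q_4 = 1.06 × 0.30 × 1.6 = 0.5088 m³/s
w_5 = (8.1 − 4.6)/2 = 1.75 m; q_5 = 1.07 × 0.26 × 1.75 = 0.4869 m³/s
w_6 = (9.8 − 6.8)/2 = 1.5 m; q_6 = 0.69 × 0.16 × 1.5 = 0.1656 m³/s
Stations 1, 7 contribute zero (depth or velocity is 0).
Q = Σ qᵢ = 1.848 m³/s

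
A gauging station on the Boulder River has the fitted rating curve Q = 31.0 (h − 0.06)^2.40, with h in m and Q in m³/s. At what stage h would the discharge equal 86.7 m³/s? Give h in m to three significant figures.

h − h₀ = (Q/C)^(1/b) = (86.7/31.0)^(1/2.40) = 1.535 m
h = 0.06 + 1.535 = 1.595 m

1.59 m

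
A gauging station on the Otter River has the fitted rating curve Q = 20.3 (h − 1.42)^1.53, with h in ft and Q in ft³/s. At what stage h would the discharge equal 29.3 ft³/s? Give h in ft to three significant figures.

2.69 ft

h − h₀ = (Q/C)^(1/b) = (29.3/20.3)^(1/1.53) = 1.271 ft
h = 1.42 + 1.271 = 2.691 ft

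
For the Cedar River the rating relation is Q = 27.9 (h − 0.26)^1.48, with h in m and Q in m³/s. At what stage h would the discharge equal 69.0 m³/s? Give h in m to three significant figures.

2.10 m

h − h₀ = (Q/C)^(1/b) = (69.0/27.9)^(1/1.48) = 1.844 m
h = 0.26 + 1.844 = 2.104 m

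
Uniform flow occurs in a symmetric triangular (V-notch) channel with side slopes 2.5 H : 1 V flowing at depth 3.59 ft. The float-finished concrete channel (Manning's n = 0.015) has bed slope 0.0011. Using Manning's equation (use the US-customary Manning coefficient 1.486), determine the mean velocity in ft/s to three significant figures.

A = z·y² = 2.5×3.59² = 32.22 ft²
P = 2y√(1+z²) = 2×3.59×√(1+2.5²) = 19.33 ft
R = A/P = 32.22/19.33 = 1.667 ft
Q = (1.486/n)·A·R^(2/3)·S^(1/2) = (1.486/0.015) × 32.22 × 1.667^(2/3) × 0.0011^(1/2) = 148.8 ft³/s
V = Q/A = 148.8/32.22 = 4.619 ft/s

4.62 ft/s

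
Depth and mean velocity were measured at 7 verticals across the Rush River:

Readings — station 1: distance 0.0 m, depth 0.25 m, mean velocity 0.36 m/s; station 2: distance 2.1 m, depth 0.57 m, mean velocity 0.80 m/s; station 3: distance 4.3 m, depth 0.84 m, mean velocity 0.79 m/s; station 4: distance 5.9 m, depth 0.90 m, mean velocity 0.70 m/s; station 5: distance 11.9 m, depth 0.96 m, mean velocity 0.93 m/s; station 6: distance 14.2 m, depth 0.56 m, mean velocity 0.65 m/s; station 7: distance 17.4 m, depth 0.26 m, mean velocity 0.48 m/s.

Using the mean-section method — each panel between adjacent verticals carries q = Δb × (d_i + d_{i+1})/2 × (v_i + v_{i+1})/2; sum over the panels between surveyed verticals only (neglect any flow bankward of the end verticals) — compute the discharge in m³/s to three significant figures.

9.44 m³/s

Panel 1-2: Δb = 2.1 m, d̄ = (0.25+0.57)/2 = 0.41, v̄ = (0.36+0.80)/2 = 0.58 → q = 2.1×0.41×0.58 = 0.4994 m³/s
Panel 2-3: Δb = 2.2 m, d̄ = (0.57+0.84)/2 = 0.705, v̄ = (0.80+0.79)/2 = 0.795 → q = 2.2×0.705×0.795 = 1.233 m³/s
Panel 3-4: Δb = 1.6 m, d̄ = (0.84+0.90)/2 = 0.87, v̄ = (0.79+0.70)/2 = 0.745 → q = 1.6×0.87×0.745 = 1.037 m³/s
Panel 4-5: Δb = 6 m, d̄ = (0.90+0.96)/2 = 0.93, v̄ = (0.70+0.93)/2 = 0.815 → q = 6×0.93×0.815 = 4.548 m³/s
Panel 5-6: Δb = 2.3 m, d̄ = (0.96+0.56)/2 = 0.76, v̄ = (0.93+0.65)/2 = 0.79 → q = 2.3×0.76×0.79 = 1.381 m³/s
Panel 6-7: Δb = 3.2 m, d̄ = (0.56+0.26)/2 = 0.41, v̄ = (0.65+0.48)/2 = 0.565 → q = 3.2×0.41×0.565 = 0.7413 m³/s
Q = Σ q = 9.439 m³/s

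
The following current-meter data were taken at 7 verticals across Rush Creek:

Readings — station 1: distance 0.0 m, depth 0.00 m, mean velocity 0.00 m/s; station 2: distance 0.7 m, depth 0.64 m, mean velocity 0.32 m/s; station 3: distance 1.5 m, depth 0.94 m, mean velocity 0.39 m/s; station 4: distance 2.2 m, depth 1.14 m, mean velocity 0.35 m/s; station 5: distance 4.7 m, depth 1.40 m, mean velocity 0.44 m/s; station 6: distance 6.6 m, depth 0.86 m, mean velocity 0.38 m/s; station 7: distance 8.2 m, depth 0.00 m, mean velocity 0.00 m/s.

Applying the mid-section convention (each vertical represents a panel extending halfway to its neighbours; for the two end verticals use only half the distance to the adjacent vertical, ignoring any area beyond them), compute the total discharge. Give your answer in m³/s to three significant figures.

w_2 = (1.5 − 0.0)/2 = 0.75 m; q_2 = 0.32 × 0.64 × 0.75 = 0.1536 m³/s
w_3 = (2.2 − 0.7)/2 = 0.75 m; q_3 = 0.39 × 0.94 × 0.75 = 0.2750 m³/s
w_4 = (4.7 − 1.5)/2 = 1.6 m; q_4 = 0.35 × 1.14 × 1.6 = 0.6384 m³/s
w_5 = (6.6 − 2.2)/2 = 2.2 m; q_5 = 0.44 × 1.40 × 2.2 = 1.355 m³/s
w_6 = (8.2 − 4.7)/2 = 1.75 m; q_6 = 0.38 × 0.86 × 1.75 = 0.5719 m³/s
Stations 1, 7 contribute zero (depth or velocity is 0).
Q = Σ qᵢ = 2.994 m³/s

2.99 m³/s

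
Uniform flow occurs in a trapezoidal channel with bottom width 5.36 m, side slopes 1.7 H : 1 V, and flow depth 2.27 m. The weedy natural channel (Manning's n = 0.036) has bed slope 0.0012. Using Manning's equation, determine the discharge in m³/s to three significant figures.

A = (b + z·y)·y = (5.36 + 1.7×2.27)×2.27 = 20.93 m²
P = b + 2y√(1+z²) = 5.36 + 2×2.27×√(1+1.7²) = 14.31 m
R = A/P = 20.93/14.31 = 1.462 m
Q = (1/n)·A·R^(2/3)·S^(1/2) = (1/0.036) × 20.93 × 1.462^(2/3) × 0.0012^(1/2) = 25.94 m³/s

25.9 m³/s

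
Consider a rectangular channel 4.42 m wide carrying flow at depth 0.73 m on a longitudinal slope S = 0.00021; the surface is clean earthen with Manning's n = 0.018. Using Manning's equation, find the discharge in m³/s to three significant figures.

1.74 m³/s

A = b·y = 4.42 × 0.73 = 3.227 m²
P = b + 2y = 4.42 + 2×0.73 = 5.880 m
R = A/P = 3.227/5.880 = 0.5487 m
Q = (1/n)·A·R^(2/3)·S^(1/2) = (1/0.018) × 3.227 × 0.5487^(2/3) × 0.00021^(1/2) = 1.741 m³/s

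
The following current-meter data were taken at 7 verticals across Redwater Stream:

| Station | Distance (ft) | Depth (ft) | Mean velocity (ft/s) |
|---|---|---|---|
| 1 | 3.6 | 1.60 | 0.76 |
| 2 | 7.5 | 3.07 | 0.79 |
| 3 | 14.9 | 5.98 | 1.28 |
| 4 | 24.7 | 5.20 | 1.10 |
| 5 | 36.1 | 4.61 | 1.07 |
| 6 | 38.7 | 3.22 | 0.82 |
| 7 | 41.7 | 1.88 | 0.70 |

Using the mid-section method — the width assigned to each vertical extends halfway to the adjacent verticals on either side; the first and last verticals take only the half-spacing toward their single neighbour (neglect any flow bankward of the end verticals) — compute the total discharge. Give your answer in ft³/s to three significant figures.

186 ft³/s

w_1 = (7.5 − 3.6)/2 = 1.95 ft; q_1 = 0.76 × 1.60 × 1.95 = 2.371 ft³/s
w_2 = (14.9 − 3.6)/2 = 5.65 ft; q_2 = 0.79 × 3.07 × 5.65 = 13.70 ft³/s
w_3 = (24.7 − 7.5)/2 = 8.6 ft; q_3 = 1.28 × 5.98 × 8.6 = 65.83 ft³/s
w_4 = (36.1 − 14.9)/2 = 10.6 ft; q_4 = 1.10 × 5.20 × 10.6 = 60.63 ft³/s
w_5 = (38.7 − 24.7)/2 = 7 ft; q_5 = 1.07 × 4.61 × 7 = 34.53 ft³/s
w_6 = (41.7 − 36.1)/2 = 2.8 ft; q_6 = 0.82 × 3.22 × 2.8 = 7.393 ft³/s
w_7 = (41.7 − 38.7)/2 = 1.5 ft; q_7 = 0.70 × 1.88 × 1.5 = 1.974 ft³/s
Q = Σ qᵢ = 186.4 ft³/s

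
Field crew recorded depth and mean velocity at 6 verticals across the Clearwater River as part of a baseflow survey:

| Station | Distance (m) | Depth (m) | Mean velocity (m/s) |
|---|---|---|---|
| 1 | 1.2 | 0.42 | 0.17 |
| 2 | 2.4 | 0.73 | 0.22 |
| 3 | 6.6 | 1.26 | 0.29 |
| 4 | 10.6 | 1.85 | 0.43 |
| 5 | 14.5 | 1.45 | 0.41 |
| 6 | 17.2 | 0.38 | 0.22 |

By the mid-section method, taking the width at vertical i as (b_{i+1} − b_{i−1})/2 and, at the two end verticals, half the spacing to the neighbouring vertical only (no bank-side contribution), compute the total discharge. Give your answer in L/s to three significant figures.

w_1 = (2.4 − 1.2)/2 = 0.6 m; q_1 = 0.17 × 0.42 × 0.6 = 0.04284 m³/s
w_2 = (6.6 − 1.2)/2 = 2.7 m; q_2 = 0.22 × 0.73 × 2.7 = 0.4336 m³/s
w_3 = (10.6 − 2.4)/2 = 4.1 m; q_3 = 0.29 × 1.26 × 4.1 = 1.498 m³/s
w_4 = (14.5 − 6.6)/2 = 3.95 m; q_4 = 0.43 × 1.85 × 3.95 = 3.142 m³/s
w_5 = (17.2 − 10.6)/2 = 3.3 m; q_5 = 0.41 × 1.45 × 3.3 = 1.962 m³/s
w_6 = (17.2 − 14.5)/2 = 1.35 m; q_6 = 0.22 × 0.38 × 1.35 = 0.1129 m³/s
Q = Σ qᵢ = 7.192 m³/s
= 7.192 × 1000 = 7192 L/s

7190 L/s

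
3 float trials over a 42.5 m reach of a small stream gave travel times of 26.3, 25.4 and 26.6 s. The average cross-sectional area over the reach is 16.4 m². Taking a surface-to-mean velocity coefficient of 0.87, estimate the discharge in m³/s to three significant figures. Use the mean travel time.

23.2 m³/s

t̄ = (26.3 + 25.4 + 26.6) / 3 = 26.1 s
v_surface = L / t̄ = 42.5 / 26.1 = 1.628 m/s
v_mean = 0.87 × 1.628 = 1.417 m/s
Q = A × v_mean = 16.4 × 1.417 = 23.23 m³/s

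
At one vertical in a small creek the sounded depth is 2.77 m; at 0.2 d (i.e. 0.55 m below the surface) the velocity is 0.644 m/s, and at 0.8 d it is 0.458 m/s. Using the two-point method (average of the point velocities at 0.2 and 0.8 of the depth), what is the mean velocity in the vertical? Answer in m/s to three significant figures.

v̄ = (0.644 + 0.458) / 2 = 0.5510 m/s

0.551 m/s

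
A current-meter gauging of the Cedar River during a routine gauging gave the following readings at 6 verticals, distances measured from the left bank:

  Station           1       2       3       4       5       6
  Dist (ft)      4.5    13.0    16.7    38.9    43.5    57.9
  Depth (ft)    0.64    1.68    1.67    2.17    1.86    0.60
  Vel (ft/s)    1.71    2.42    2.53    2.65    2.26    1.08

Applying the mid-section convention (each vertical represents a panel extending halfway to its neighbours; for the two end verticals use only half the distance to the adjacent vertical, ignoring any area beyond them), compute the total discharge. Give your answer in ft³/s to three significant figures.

w_1 = (13.0 − 4.5)/2 = 4.25 ft; q_1 = 1.71 × 0.64 × 4.25 = 4.651 ft³/s
w_2 = (16.7 − 4.5)/2 = 6.1 ft; q_2 = 2.42 × 1.68 × 6.1 = 24.80 ft³/s
w_3 = (38.9 − 13.0)/2 = 12.95 ft; q_3 = 2.53 × 1.67 × 12.95 = 54.72 ft³/s
w_4 = (43.5 − 16.7)/2 = 13.4 ft; q_4 = 2.65 × 2.17 × 13.4 = 77.06 ft³/s
w_5 = (57.9 − 38.9)/2 = 9.5 ft; q_5 = 2.26 × 1.86 × 9.5 = 39.93 ft³/s
w_6 = (57.9 − 43.5)/2 = 7.2 ft; q_6 = 1.08 × 0.60 × 7.2 = 4.666 ft³/s
Q = Σ qᵢ = 205.8 ft³/s

206 ft³/s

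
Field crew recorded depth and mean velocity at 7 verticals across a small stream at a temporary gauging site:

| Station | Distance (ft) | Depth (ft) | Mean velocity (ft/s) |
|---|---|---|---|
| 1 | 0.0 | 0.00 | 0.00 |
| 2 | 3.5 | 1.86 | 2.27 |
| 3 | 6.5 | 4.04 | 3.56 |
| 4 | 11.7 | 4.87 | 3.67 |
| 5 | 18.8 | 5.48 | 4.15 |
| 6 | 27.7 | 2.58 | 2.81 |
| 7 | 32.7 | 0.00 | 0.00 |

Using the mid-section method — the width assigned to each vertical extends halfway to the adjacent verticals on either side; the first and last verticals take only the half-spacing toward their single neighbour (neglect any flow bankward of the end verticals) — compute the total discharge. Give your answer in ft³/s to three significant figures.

w_2 = (6.5 − 0.0)/2 = 3.25 ft; q_2 = 2.27 × 1.86 × 3.25 = 13.72 ft³/s
w_3 = (11.7 − 3.5)/2 = 4.1 ft; q_3 = 3.56 × 4.04 × 4.1 = 58.97 ft³/s
w_4 = (18.8 − 6.5)/2 = 6.15 ft; q_4 = 3.67 × 4.87 × 6.15 = 109.9 ft³/s
w_5 = (27.7 − 11.7)/2 = 8 ft; q_5 = 4.15 × 5.48 × 8 = 181.9 ft³/s
w_6 = (32.7 − 18.8)/2 = 6.95 ft; q_6 = 2.81 × 2.58 × 6.95 = 50.39 ft³/s
Stations 1, 7 contribute zero (depth or velocity is 0).
Q = Σ qᵢ = 414.9 ft³/s

415 ft³/s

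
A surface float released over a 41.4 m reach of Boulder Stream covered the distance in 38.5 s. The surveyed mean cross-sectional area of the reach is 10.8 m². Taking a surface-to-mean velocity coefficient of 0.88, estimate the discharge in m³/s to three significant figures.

10.2 m³/s

v_surface = L / t̄ = 41.4 / 38.5 = 1.075 m/s
v_mean = 0.88 × 1.075 = 0.9463 m/s
Q = A × v_mean = 10.8 × 0.9463 = 10.22 m³/s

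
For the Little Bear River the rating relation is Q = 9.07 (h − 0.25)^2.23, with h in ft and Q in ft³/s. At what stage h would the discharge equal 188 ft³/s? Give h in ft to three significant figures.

4.14 ft

h − h₀ = (Q/C)^(1/b) = (188/9.07)^(1/2.23) = 3.894 ft
h = 0.25 + 3.894 = 4.144 ft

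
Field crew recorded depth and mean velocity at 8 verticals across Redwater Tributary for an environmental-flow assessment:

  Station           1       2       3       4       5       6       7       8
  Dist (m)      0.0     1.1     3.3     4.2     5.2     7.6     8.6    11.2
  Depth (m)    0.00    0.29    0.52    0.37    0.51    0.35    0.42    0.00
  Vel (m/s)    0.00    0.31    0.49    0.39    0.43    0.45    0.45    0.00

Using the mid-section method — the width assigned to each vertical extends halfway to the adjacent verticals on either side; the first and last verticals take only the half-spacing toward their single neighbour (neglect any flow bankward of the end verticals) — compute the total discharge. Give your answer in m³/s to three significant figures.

1.66 m³/s

w_2 = (3.3 − 0.0)/2 = 1.65 m; q_2 = 0.31 × 0.29 × 1.65 = 0.1483 m³/s
w_3 = (4.2 − 1.1)/2 = 1.55 m; q_3 = 0.49 × 0.52 × 1.55 = 0.3949 m³/s
w_4 = (5.2 − 3.3)/2 = 0.95 m; q_4 = 0.39 × 0.37 × 0.95 = 0.1371 m³/s
w_5 = (7.6 − 4.2)/2 = 1.7 m; q_5 = 0.43 × 0.51 × 1.7 = 0.3728 m³/s
w_6 = (8.6 − 5.2)/2 = 1.7 m; q_6 = 0.45 × 0.35 × 1.7 = 0.2678 m³/s
w_7 = (11.2 − 7.6)/2 = 1.8 m; q_7 = 0.45 × 0.42 × 1.8 = 0.3402 m³/s
Stations 1, 8 contribute zero (depth or velocity is 0).
Q = Σ qᵢ = 1.661 m³/s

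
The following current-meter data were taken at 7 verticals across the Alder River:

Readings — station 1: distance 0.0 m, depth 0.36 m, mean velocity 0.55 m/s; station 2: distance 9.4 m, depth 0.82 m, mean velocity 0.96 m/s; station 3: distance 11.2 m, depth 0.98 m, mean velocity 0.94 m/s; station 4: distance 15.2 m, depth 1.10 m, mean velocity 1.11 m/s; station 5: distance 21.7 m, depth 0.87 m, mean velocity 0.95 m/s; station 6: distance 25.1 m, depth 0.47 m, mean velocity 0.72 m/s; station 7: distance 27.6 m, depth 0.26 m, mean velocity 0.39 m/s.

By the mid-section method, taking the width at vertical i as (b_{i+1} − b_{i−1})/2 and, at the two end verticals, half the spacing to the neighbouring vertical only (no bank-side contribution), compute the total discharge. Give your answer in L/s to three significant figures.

19600 L/s

w_1 = (9.4 − 0.0)/2 = 4.7 m; q_1 = 0.55 × 0.36 × 4.7 = 0.9306 m³/s
w_2 = (11.2 − 0.0)/2 = 5.6 m; q_2 = 0.96 × 0.82 × 5.6 = 4.408 m³/s
w_3 = (15.2 − 9.4)/2 = 2.9 m; q_3 = 0.94 × 0.98 × 2.9 = 2.671 m³/s
w_4 = (21.7 − 11.2)/2 = 5.25 m; q_4 = 1.11 × 1.10 × 5.25 = 6.410 m³/s
w_5 = (25.1 − 15.2)/2 = 4.95 m; q_5 = 0.95 × 0.87 × 4.95 = 4.091 m³/s
w_6 = (27.6 − 21.7)/2 = 2.95 m; q_6 = 0.72 × 0.47 × 2.95 = 0.9983 m³/s
w_7 = (27.6 − 25.1)/2 = 1.25 m; q_7 = 0.39 × 0.26 × 1.25 = 0.1268 m³/s
Q = Σ qᵢ = 19.64 m³/s
= 19.64 × 1000 = 19640 L/s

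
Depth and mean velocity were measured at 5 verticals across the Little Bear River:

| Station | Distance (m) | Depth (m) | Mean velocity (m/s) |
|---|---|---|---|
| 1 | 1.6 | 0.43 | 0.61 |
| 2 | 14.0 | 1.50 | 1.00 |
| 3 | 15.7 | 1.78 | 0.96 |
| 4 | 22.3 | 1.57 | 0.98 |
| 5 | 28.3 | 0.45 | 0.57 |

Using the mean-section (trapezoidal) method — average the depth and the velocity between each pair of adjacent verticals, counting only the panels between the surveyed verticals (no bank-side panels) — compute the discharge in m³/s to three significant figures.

27.8 m³/s

Panel 1-2: Δb = 12.4 m, d̄ = (0.43+1.50)/2 = 0.965, v̄ = (0.61+1.00)/2 = 0.805 → q = 12.4×0.965×0.805 = 9.633 m³/s
Panel 2-3: Δb = 1.7 m, d̄ = (1.50+1.78)/2 = 1.64, v̄ = (1.00+0.96)/2 = 0.98 → q = 1.7×1.64×0.98 = 2.732 m³/s
Panel 3-4: Δb = 6.6 m, d̄ = (1.78+1.57)/2 = 1.675, v̄ = (0.96+0.98)/2 = 0.97 → q = 6.6×1.675×0.97 = 10.72 m³/s
Panel 4-5: Δb = 6 m, d̄ = (1.57+0.45)/2 = 1.01, v̄ = (0.98+0.57)/2 = 0.775 → q = 6×1.01×0.775 = 4.697 m³/s
Q = Σ q = 27.78 m³/s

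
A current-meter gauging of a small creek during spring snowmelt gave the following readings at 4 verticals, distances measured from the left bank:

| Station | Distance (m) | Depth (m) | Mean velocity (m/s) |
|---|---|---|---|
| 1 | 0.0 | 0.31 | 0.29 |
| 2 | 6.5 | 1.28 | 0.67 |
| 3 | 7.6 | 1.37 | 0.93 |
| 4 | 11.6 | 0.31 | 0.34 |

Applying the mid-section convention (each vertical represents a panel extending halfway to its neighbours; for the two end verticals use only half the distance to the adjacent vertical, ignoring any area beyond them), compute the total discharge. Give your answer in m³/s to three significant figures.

7.01 m³/s

w_1 = (6.5 − 0.0)/2 = 3.25 m; q_1 = 0.29 × 0.31 × 3.25 = 0.2922 m³/s
w_2 = (7.6 − 0.0)/2 = 3.8 m; q_2 = 0.67 × 1.28 × 3.8 = 3.259 m³/s
w_3 = (11.6 − 6.5)/2 = 2.55 m; q_3 = 0.93 × 1.37 × 2.55 = 3.249 m³/s
w_4 = (11.6 − 7.6)/2 = 2 m; q_4 = 0.34 × 0.31 × 2 = 0.2108 m³/s
Q = Σ qᵢ = 7.011 m³/s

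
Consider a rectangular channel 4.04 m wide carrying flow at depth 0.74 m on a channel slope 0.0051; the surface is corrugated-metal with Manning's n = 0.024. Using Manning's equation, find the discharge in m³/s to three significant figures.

5.91 m³/s

A = b·y = 4.04 × 0.74 = 2.990 m²
P = b + 2y = 4.04 + 2×0.74 = 5.520 m
R = A/P = 2.990/5.520 = 0.5416 m
Q = (1/n)·A·R^(2/3)·S^(1/2) = (1/0.024) × 2.990 × 0.5416^(2/3) × 0.0051^(1/2) = 5.911 m³/s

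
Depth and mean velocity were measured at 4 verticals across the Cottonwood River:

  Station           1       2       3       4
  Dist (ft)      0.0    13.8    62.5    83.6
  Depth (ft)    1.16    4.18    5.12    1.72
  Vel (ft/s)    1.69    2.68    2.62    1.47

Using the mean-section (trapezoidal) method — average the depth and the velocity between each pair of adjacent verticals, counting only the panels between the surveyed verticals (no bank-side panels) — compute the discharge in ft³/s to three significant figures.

Panel 1-2: Δb = 13.8 ft, d̄ = (1.16+4.18)/2 = 2.67, v̄ = (1.69+2.68)/2 = 2.185 → q = 13.8×2.67×2.185 = 80.51 ft³/s
Panel 2-3: Δb = 48.7 ft, d̄ = (4.18+5.12)/2 = 4.65, v̄ = (2.68+2.62)/2 = 2.65 → q = 48.7×4.65×2.65 = 600.1 ft³/s
Panel 3-4: Δb = 21.1 ft, d̄ = (5.12+1.72)/2 = 3.42, v̄ = (2.62+1.47)/2 = 2.045 → q = 21.1×3.42×2.045 = 147.6 ft³/s
Q = Σ q = 828.2 ft³/s

828 ft³/s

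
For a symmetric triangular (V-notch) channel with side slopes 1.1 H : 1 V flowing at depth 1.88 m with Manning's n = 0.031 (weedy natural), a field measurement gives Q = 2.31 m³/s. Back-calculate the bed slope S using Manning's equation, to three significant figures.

A = z·y² = 1.1×1.88² = 3.888 m²
P = 2y√(1+z²) = 2×1.88×√(1+1.1²) = 5.590 m
R = A/P = 3.888/5.590 = 0.6955 m
S = (Q·n / (1·A·R^(2/3)))² = (2.31×0.031 / (1×3.888×0.7850))² = 0.0005505

0.000551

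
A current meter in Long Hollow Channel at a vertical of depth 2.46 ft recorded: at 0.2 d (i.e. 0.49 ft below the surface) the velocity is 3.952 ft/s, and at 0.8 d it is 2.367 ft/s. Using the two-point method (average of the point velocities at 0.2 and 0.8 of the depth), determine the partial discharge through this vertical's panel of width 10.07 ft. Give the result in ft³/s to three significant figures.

v̄ = (3.952 + 2.367) / 2 = 3.160 ft/s
q = v̄ × d × w = 3.160 × 2.46 × 10.07 = 78.27 ft³/s

78.3 ft³/s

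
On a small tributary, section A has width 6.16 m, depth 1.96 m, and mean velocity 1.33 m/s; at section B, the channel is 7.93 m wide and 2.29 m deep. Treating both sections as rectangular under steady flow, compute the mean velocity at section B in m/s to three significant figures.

Q = A₁V₁ = (6.16×1.96) × 1.33 = 16.06 m³/s
A₂ = 7.93 × 2.29 = 18.16 m²
V₂ = Q/A₂ = 16.06/18.16 = 0.8843 m/s

0.884 m/s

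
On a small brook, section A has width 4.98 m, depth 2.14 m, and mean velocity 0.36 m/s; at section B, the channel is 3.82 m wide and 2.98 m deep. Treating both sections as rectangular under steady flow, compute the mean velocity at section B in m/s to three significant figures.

Q = A₁V₁ = (4.98×2.14) × 0.36 = 3.837 m³/s
A₂ = 3.82 × 2.98 = 11.38 m²
V₂ = Q/A₂ = 3.837/11.38 = 0.3370 m/s

0.337 m/s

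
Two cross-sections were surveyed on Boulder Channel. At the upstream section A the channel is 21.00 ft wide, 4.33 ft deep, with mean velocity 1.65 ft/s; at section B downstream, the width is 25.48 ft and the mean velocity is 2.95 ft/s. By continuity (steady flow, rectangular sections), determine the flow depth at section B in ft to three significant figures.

2.00 ft

Q = A₁V₁ = (21.00×4.33) × 1.65 = 150.0 ft³/s
d₂ = Q/(b₂ V₂) = 150.0/(25.48×2.95) = 1.996 ft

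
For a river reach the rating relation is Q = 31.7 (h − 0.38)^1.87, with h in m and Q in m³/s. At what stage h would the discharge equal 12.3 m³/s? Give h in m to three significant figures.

h − h₀ = (Q/C)^(1/b) = (12.3/31.7)^(1/1.87) = 0.6027 m
h = 0.38 + 0.6027 = 0.9827 m

0.983 m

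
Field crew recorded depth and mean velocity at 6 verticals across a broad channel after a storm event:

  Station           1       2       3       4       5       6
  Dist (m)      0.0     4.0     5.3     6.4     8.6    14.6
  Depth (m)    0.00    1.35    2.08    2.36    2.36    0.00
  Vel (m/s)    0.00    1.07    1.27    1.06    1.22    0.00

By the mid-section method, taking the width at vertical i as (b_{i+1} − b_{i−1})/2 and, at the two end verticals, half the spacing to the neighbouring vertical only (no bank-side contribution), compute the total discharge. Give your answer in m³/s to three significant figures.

w_2 = (5.3 − 0.0)/2 = 2.65 m; q_2 = 1.07 × 1.35 × 2.65 = 3.828 m³/s
w_3 = (6.4 − 4.0)/2 = 1.2 m; q_3 = 1.27 × 2.08 × 1.2 = 3.170 m³/s
w_4 = (8.6 − 5.3)/2 = 1.65 m; q_4 = 1.06 × 2.36 × 1.65 = 4.128 m³/s
w_5 = (14.6 − 6.4)/2 = 4.1 m; q_5 = 1.22 × 2.36 × 4.1 = 11.80 m³/s
Stations 1, 6 contribute zero (depth or velocity is 0).
Q = Σ qᵢ = 22.93 m³/s

22.9 m³/s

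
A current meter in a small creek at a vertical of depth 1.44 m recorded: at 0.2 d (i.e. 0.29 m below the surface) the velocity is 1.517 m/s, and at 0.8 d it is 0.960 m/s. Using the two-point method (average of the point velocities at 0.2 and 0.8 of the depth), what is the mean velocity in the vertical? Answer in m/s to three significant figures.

1.24 m/s

v̄ = (1.517 + 0.960) / 2 = 1.239 m/s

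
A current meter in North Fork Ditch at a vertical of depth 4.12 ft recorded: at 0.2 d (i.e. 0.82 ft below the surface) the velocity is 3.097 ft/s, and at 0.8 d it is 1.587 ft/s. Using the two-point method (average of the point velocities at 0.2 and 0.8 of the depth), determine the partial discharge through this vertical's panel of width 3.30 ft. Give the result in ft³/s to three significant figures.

31.8 ft³/s

v̄ = (3.097 + 1.587) / 2 = 2.342 ft/s
q = v̄ × d × w = 2.342 × 4.12 × 3.30 = 31.84 ft³/s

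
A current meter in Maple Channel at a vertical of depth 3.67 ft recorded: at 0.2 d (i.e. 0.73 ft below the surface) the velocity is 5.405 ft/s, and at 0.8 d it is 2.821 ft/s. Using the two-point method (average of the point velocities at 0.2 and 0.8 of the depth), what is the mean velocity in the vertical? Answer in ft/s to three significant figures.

4.11 ft/s

v̄ = (5.405 + 2.821) / 2 = 4.113 ft/s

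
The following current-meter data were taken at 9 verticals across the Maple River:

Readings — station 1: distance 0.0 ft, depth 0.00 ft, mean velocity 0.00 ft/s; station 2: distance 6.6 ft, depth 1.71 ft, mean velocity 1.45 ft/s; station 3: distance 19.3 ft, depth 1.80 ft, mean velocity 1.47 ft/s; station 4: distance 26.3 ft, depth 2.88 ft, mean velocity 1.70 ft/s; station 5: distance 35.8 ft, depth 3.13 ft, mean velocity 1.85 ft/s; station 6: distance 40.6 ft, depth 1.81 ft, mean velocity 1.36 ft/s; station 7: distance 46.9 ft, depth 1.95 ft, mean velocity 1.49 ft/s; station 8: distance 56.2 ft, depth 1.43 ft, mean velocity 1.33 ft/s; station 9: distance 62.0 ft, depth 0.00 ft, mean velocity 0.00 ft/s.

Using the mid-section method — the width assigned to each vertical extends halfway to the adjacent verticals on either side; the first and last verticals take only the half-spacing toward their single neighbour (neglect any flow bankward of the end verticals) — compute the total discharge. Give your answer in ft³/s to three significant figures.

w_2 = (19.3 − 0.0)/2 = 9.65 ft; q_2 = 1.45 × 1.71 × 9.65 = 23.93 ft³/s
w_3 = (26.3 − 6.6)/2 = 9.85 ft; q_3 = 1.47 × 1.80 × 9.85 = 26.06 ft³/s
w_4 = (35.8 − 19.3)/2 = 8.25 ft; q_4 = 1.70 × 2.88 × 8.25 = 40.39 ft³/s
w_5 = (40.6 − 26.3)/2 = 7.15 ft; q_5 = 1.85 × 3.13 × 7.15 = 41.40 ft³/s
w_6 = (46.9 − 35.8)/2 = 5.55 ft; q_6 = 1.36 × 1.81 × 5.55 = 13.66 ft³/s
w_7 = (56.2 − 40.6)/2 = 7.8 ft; q_7 = 1.49 × 1.95 × 7.8 = 22.66 ft³/s
w_8 = (62.0 − 46.9)/2 = 7.55 ft; q_8 = 1.33 × 1.43 × 7.55 = 14.36 ft³/s
Stations 1, 9 contribute zero (depth or velocity is 0).
Q = Σ qᵢ = 182.5 ft³/s

182 ft³/s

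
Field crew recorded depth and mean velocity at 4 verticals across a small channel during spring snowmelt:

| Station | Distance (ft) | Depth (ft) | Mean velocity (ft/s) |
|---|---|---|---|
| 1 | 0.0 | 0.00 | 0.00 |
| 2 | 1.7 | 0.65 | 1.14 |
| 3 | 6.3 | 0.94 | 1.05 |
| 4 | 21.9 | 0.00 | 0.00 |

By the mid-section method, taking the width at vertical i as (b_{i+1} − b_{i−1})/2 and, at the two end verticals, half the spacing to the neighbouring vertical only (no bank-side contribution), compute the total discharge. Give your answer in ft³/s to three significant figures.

12.3 ft³/s

w_2 = (6.3 − 0.0)/2 = 3.15 ft; q_2 = 1.14 × 0.65 × 3.15 = 2.334 ft³/s
w_3 = (21.9 − 1.7)/2 = 10.1 ft; q_3 = 1.05 × 0.94 × 10.1 = 9.969 ft³/s
Stations 1, 4 contribute zero (depth or velocity is 0).
Q = Σ qᵢ = 12.30 ft³/s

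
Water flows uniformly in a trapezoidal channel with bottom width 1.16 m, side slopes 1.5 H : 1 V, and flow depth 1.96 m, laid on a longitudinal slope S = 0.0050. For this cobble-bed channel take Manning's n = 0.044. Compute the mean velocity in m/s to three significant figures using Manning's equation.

A = (b + z·y)·y = (1.16 + 1.5×1.96)×1.96 = 8.036 m²
P = b + 2y√(1+z²) = 1.16 + 2×1.96×√(1+1.5²) = 8.227 m
R = A/P = 8.036/8.227 = 0.9768 m
Q = (1/n)·A·R^(2/3)·S^(1/2) = (1/0.044) × 8.036 × 0.9768^(2/3) × 0.0050^(1/2) = 12.71 m³/s
V = Q/A = 12.71/8.036 = 1.582 m/s

1.58 m/s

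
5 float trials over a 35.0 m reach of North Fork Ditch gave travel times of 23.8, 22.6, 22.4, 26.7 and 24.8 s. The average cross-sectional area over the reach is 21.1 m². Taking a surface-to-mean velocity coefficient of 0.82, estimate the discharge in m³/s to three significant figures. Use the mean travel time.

t̄ = (23.8 + 22.6 + 22.4 + 26.7 + 24.8) / 5 = 24.06 s
v_surface = L / t̄ = 35.0 / 24.06 = 1.455 m/s
v_mean = 0.82 × 1.455 = 1.193 m/s
Q = A × v_mean = 21.1 × 1.193 = 25.17 m³/s

25.2 m³/s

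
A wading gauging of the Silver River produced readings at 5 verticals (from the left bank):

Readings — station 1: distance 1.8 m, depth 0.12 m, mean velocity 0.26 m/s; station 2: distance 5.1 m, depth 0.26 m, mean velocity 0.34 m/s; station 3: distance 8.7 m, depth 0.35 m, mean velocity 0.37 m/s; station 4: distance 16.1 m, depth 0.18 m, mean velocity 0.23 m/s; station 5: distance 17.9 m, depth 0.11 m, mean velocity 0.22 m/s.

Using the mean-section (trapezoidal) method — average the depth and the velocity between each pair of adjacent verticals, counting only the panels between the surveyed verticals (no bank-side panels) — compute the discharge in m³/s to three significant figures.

1.22 m³/s

Panel 1-2: Δb = 3.3 m, d̄ = (0.12+0.26)/2 = 0.19, v̄ = (0.26+0.34)/2 = 0.3 → q = 3.3×0.19×0.3 = 0.1881 m³/s
Panel 2-3: Δb = 3.6 m, d̄ = (0.26+0.35)/2 = 0.305, v̄ = (0.34+0.37)/2 = 0.355 → q = 3.6×0.305×0.355 = 0.3898 m³/s
Panel 3-4: Δb = 7.4 m, d̄ = (0.35+0.18)/2 = 0.265, v̄ = (0.37+0.23)/2 = 0.3 → q = 7.4×0.265×0.3 = 0.5883 m³/s
Panel 4-5: Δb = 1.8 m, d̄ = (0.18+0.11)/2 = 0.145, v̄ = (0.23+0.22)/2 = 0.225 → q = 1.8×0.145×0.225 = 0.05873 m³/s
Q = Σ q = 1.225 m³/s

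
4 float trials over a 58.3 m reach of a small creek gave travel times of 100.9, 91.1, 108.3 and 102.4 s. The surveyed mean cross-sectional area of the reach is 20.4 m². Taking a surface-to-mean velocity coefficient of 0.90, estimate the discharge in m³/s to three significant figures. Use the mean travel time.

t̄ = (100.9 + 91.1 + 108.3 + 102.4) / 4 = 100.675 s
v_surface = L / t̄ = 58.3 / 100.675 = 0.5791 m/s
v_mean = 0.90 × 0.5791 = 0.5212 m/s
Q = A × v_mean = 20.4 × 0.5212 = 10.63 m³/s

10.6 m³/s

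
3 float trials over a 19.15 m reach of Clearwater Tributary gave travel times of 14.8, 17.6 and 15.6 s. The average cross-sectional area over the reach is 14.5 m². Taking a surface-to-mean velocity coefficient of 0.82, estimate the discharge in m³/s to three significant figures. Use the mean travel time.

t̄ = (14.8 + 17.6 + 15.6) / 3 = 16 s
v_surface = L / t̄ = 19.15 / 16 = 1.197 m/s
v_mean = 0.82 × 1.197 = 0.9814 m/s
Q = A × v_mean = 14.5 × 0.9814 = 14.23 m³/s

14.2 m³/s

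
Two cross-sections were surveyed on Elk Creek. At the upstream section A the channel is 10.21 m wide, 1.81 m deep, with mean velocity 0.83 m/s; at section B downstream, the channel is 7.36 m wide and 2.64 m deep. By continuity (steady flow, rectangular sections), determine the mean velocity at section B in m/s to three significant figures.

Q = A₁V₁ = (10.21×1.81) × 0.83 = 15.34 m³/s
A₂ = 7.36 × 2.64 = 19.43 m²
V₂ = Q/A₂ = 15.34/19.43 = 0.7894 m/s

0.789 m/s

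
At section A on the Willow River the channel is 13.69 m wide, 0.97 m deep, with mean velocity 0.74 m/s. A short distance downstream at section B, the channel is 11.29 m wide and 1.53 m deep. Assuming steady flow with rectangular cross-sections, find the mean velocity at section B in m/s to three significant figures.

Q = A₁V₁ = (13.69×0.97) × 0.74 = 9.827 m³/s
A₂ = 11.29 × 1.53 = 17.27 m²
V₂ = Q/A₂ = 9.827/17.27 = 0.5689 m/s

0.569 m/s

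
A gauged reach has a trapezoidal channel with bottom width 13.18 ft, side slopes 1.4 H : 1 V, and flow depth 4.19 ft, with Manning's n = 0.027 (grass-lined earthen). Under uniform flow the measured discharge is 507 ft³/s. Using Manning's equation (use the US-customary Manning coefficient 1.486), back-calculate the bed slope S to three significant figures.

A = (b + z·y)·y = (13.18 + 1.4×4.19)×4.19 = 79.80 ft²
P = b + 2y√(1+z²) = 13.18 + 2×4.19×√(1+1.4²) = 27.60 ft
R = A/P = 79.80/27.60 = 2.892 ft
S = (Q·n / (1.486·A·R^(2/3)))² = (507×0.027 / (1.486×79.80×2.030))² = 0.003234

0.00323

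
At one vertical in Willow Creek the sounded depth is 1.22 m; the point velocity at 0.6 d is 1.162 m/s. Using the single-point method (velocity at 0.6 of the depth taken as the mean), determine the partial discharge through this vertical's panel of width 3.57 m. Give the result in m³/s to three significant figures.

v̄ = v₀.₆ = 1.162 m/s
q = v̄ × d × w = 1.162 × 1.22 × 3.57 = 5.061 m³/s

5.06 m³/s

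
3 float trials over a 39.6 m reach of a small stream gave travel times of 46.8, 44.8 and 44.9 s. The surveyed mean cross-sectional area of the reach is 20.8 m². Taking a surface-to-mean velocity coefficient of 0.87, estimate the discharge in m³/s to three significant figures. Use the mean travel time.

15.7 m³/s

t̄ = (46.8 + 44.8 + 44.9) / 3 = 45.5 s
v_surface = L / t̄ = 39.6 / 45.5 = 0.8703 m/s
v_mean = 0.87 × 0.8703 = 0.7572 m/s
Q = A × v_mean = 20.8 × 0.7572 = 15.75 m³/s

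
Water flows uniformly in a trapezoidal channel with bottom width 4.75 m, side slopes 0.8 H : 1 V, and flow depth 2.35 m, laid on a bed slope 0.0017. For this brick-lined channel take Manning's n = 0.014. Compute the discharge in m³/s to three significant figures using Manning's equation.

A = (b + z·y)·y = (4.75 + 0.8×2.35)×2.35 = 15.58 m²
P = b + 2y√(1+z²) = 4.75 + 2×2.35×√(1+0.8²) = 10.77 m
R = A/P = 15.58/10.77 = 1.447 m
Q = (1/n)·A·R^(2/3)·S^(1/2) = (1/0.014) × 15.58 × 1.447^(2/3) × 0.0017^(1/2) = 58.70 m³/s

58.7 m³/s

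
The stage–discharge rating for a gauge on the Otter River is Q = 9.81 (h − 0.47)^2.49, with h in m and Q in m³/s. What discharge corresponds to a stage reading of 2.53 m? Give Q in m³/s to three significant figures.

59.3 m³/s

Q = 9.81 × (2.53 − 0.47)^2.49 = 9.81 × 2.06^2.49 = 59.32 m³/s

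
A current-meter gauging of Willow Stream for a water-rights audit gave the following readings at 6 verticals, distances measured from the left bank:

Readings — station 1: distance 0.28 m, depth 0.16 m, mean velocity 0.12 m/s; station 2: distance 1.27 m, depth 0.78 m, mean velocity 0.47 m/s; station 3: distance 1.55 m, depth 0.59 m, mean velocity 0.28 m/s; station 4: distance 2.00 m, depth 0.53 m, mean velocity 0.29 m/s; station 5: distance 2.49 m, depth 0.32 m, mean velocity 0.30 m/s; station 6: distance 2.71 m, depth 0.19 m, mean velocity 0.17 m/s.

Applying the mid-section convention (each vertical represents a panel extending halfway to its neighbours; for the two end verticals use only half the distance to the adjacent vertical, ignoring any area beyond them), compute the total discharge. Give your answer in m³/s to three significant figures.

0.412 m³/s

w_1 = (1.27 − 0.28)/2 = 0.495 m; q_1 = 0.12 × 0.16 × 0.495 = 0.009504 m³/s
w_2 = (1.55 − 0.28)/2 = 0.635 m; q_2 = 0.47 × 0.78 × 0.635 = 0.2328 m³/s
w_3 = (2.00 − 1.27)/2 = 0.365 m; q_3 = 0.28 × 0.59 × 0.365 = 0.06030 m³/s
w_4 = (2.49 − 1.55)/2 = 0.47 m; q_4 = 0.29 × 0.53 × 0.47 = 0.07224 m³/s
w_5 = (2.71 − 2.00)/2 = 0.355 m; q_5 = 0.30 × 0.32 × 0.355 = 0.03408 m³/s
w_6 = (2.71 − 2.49)/2 = 0.11 m; q_6 = 0.17 × 0.19 × 0.11 = 0.003553 m³/s
Q = Σ qᵢ = 0.4125 m³/s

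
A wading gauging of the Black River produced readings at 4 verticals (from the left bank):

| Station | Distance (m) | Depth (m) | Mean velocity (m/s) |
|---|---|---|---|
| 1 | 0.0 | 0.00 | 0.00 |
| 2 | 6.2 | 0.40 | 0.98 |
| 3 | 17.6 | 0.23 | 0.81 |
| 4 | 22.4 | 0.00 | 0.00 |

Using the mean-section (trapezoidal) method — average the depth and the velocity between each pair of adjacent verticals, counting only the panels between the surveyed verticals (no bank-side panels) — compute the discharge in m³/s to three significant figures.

Panel 1-2: Δb = 6.2 m, d̄ = (0.00+0.40)/2 = 0.2, v̄ = (0.00+0.98)/2 = 0.49 → q = 6.2×0.2×0.49 = 0.6076 m³/s
Panel 2-3: Δb = 11.4 m, d̄ = (0.40+0.23)/2 = 0.315, v̄ = (0.98+0.81)/2 = 0.895 → q = 11.4×0.315×0.895 = 3.214 m³/s
Panel 3-4: Δb = 4.8 m, d̄ = (0.23+0.00)/2 = 0.115, v̄ = (0.81+0.00)/2 = 0.405 → q = 4.8×0.115×0.405 = 0.2236 m³/s
Q = Σ q = 4.045 m³/s

4.05 m³/s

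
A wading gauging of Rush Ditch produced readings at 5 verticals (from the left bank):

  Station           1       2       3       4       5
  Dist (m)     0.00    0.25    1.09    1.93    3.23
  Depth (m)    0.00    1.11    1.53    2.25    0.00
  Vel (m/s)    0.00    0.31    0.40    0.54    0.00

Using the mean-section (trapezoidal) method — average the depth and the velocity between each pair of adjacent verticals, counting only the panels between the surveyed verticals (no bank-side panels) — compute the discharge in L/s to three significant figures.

Panel 1-2: Δb = 0.25 m, d̄ = (0.00+1.11)/2 = 0.555, v̄ = (0.00+0.31)/2 = 0.155 → q = 0.25×0.555×0.155 = 0.02151 m³/s
Panel 2-3: Δb = 0.84 m, d̄ = (1.11+1.53)/2 = 1.32, v̄ = (0.31+0.40)/2 = 0.355 → q = 0.84×1.32×0.355 = 0.3936 m³/s
Panel 3-4: Δb = 0.84 m, d̄ = (1.53+2.25)/2 = 1.89, v̄ = (0.40+0.54)/2 = 0.47 → q = 0.84×1.89×0.47 = 0.7462 m³/s
Panel 4-5: Δb = 1.3 m, d̄ = (2.25+0.00)/2 = 1.125, v̄ = (0.54+0.00)/2 = 0.27 → q = 1.3×1.125×0.27 = 0.3949 m³/s
Q = Σ q = 1.556 m³/s
= 1.556 × 1000 = 1556 L/s

1560 L/s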